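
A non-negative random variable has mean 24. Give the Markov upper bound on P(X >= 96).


Markov: P(X >= a) <= E[X]/a
P(X >= 96) <= 24/96 = 1/4

1/4


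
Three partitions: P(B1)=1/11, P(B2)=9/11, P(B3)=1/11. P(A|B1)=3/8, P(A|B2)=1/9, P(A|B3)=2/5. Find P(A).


P(A) = P(A|B1)P(B1) + P(A|B2)P(B2) + P(A|B3)P(B3)
= 3/8*1/11 + 1/9*9/11 + 2/5*1/11
= 3/88 + 1/11 + 2/55 = 71/440

71/440


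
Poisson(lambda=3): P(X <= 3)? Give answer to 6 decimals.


P(X<=3) = e^(-3)*3^0/0! + e^(-3)*3^1/1! + e^(-3)*3^2/2! + e^(-3)*3^3/3!
≈ 0.0497870684 + 0.1493612051 + 0.2240418077 + 0.2240418077
= 0.6472318889
≈ 0.647232

0.647232


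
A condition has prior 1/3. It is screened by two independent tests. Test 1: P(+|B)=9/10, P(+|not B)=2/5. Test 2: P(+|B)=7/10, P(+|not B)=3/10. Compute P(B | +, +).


After test 1: P(+) = 9/10*1/3 + 2/5*2/3 = 17/30
P(B|+) = (3/10)/(17/30) = 9/17
After test 2 (use post1 as new prior): P(+) = 7/10*9/17 + 3/10*8/17 = 87/170
P(B|+,+) = (63/170)/(87/170) = 21/29

21/29


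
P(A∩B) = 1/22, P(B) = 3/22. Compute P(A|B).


P(A|B) = P(A∩B)/P(B) = (1/22)/(3/22) = 1/3

1/3


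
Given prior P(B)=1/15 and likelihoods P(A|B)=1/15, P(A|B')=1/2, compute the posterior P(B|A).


P(A) = P(A|B)P(B) + P(A|B')P(B') = 1/15*1/15 + 1/2*14/15 = 106/225
P(B|A) = P(A|B)P(B)/P(A) = (1/225)/(106/225) = 1/106

1/106


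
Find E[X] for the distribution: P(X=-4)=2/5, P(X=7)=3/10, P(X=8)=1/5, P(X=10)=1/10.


E[X] = sum(x * P(x))
= -4*2/5 + 7*3/10 + 8*1/5 + 10*1/10
= 31/10

31/10


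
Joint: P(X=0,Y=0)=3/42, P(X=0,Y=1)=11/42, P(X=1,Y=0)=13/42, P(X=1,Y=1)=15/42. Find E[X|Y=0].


P(Y=0) = 16/42
E[X|Y=0] = (0*3 + 1*13)/16 = 13/16

13/16


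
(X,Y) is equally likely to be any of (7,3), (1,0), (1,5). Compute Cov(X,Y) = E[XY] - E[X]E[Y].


E[X]=3, E[Y]=8/3, E[XY]=26/3
Cov(X,Y) = E[XY] - E[X]E[Y] = 26/3 - 3*8/3 = 2/3

2/3


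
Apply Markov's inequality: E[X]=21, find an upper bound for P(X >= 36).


Markov: P(X >= a) <= E[X]/a
P(X >= 36) <= 21/36 = 7/12

7/12


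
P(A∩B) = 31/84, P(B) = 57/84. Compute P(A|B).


P(A|B) = P(A∩B)/P(B) = (31/84)/(57/84) = 31/57

31/57


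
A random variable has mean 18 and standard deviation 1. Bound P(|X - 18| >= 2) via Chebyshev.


k = 2/1 = 2
Chebyshev: P(|X-mu| >= k*sigma) <= 1/k^2 = 1/2^2 = 1/4

1/4


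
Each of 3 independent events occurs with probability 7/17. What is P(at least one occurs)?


P(at least one) = 1 - P(none)
P(none) = (1 - 7/17)^3 = (10/17)^3 = 1000/4913
P(at least one) = 1 - 1000/4913 = 3913/4913

3913/4913


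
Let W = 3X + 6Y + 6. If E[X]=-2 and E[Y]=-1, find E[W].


E[3X + 6Y + 6] = 3*E[X] + 6*E[Y] + 6
= (3)*(-2) + (6)*(-1) + (6)
= -6 - 6 + 6 = -6

-6


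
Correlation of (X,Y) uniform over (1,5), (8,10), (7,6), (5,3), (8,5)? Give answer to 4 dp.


Cov(X,Y) = 2.7600, Var(X) = 6.9600, Var(Y) = 5.3600
rho = Cov/(sqrt(VarX)*sqrt(VarY)) = 0.4519

0.4519


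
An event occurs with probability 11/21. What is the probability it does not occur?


P(A') = 1 - P(A) = 1 - 11/21 = 10/21

10/21


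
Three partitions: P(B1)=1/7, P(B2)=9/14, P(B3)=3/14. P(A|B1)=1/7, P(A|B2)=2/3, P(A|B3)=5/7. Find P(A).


P(A) = P(A|B1)P(B1) + P(A|B2)P(B2) + P(A|B3)P(B3)
= 1/7*1/7 + 2/3*9/14 + 5/7*3/14
= 1/49 + 3/7 + 15/98 = 59/98

59/98


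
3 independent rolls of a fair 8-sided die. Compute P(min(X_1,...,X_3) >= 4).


P(min >= 4) = P(all X_i >= 4) = (P(X_1 >= 4))^3
= (5/8)^3 = 125/512

125/512


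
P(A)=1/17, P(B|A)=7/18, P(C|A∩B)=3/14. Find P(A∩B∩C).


P(A∩B∩C) = P(A) * P(B|A) * P(C|A∩B)
= 1/17 * 7/18 * 3/14
= 7/306 * 3/14 = 1/204

1/204


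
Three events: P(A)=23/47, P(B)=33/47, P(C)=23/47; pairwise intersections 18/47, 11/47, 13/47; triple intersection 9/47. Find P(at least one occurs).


P(A∪B∪C) = P(A)+P(B)+P(C) - P(AB)-P(AC)-P(BC) + P(ABC)
= 23/47+33/47+23/47 - 18/47-11/47-13/47 + 9/47
= 46/47

46/47


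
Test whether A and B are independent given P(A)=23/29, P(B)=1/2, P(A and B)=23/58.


P(A)*P(B) = 23/29*1/2 = 23/58
P(A∩B) = 23/58, which equals P(A)P(B), so independent

Yes, A and B are independent


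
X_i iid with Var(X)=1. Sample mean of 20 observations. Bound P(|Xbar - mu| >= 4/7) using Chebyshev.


Var(Xbar) = Var(X)/n = 1/20
Chebyshev: P(|Xbar-mu| >= 4/7) <= Var(Xbar)/(4/7)^2 = (1/20)/(16/49) = 49/320

49/320


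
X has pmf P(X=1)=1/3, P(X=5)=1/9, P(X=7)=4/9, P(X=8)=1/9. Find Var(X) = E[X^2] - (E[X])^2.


E[X] = 44/9, E[X^2] = 32
Var(X) = E[X^2] - (E[X])^2 = 32 - (44/9)^2 = 656/81

656/81


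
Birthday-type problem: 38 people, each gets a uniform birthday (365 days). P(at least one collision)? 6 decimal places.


P(all different) = prod((365-i)/365 for i=0..37) = 0.135932
P(at least one match) = 1 - 0.135932 = 0.864068

0.864068


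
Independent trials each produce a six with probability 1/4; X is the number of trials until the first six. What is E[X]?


For geometric (trials until first success), E[X] = 1/p = 1/(1/4) = 4

4


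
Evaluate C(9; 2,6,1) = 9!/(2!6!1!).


9! = 362880
Denominator: 2!=2 * 6!=720 * 1!=1
Coefficient = 362880 / 1440 = 252

252


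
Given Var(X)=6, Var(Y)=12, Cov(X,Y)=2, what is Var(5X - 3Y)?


Var(5X - 3Y) = 5^2*Var(X) + (-3)^2*Var(Y) + 2*5*(-3)*Cov(X,Y)
= 25*6 + 9*12 - 30*2
= 150 + 108 - 60 = 198

198


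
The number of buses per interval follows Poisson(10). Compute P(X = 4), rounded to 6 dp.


P(X=4) = e^(-10) * 10^4 / 4!
≈ 0.00004539992976 * 10000 / 24
≈ 0.018917

0.018917


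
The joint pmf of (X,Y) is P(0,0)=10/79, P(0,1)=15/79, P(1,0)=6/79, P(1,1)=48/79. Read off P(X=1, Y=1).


Read from table: P(X=1, Y=1) = 48/79

48/79


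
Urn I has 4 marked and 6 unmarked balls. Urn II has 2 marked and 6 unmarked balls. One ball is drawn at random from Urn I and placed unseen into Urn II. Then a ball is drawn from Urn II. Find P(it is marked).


P(transfer marked) = 4/10 = 2/5; P(transfer unmarked) = 3/5
If marked transferred: Urn II has 3 marked of 9, so P(marked|marked moved) = 1/3
If unmarked transferred: Urn II has 2 marked of 9, so P(marked|unmarked moved) = 2/9
By total probability: P(marked) = 2/5*1/3 + 3/5*2/9 = 4/15

4/15


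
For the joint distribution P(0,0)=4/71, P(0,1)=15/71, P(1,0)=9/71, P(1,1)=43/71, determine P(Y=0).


P(Y=0) = P(0,0)+P(1,0) = 4/71 + 9/71 = 13/71

13/71


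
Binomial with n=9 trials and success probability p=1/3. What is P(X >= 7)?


P(X>=7) = P(X=7) + P(X=8) + P(X=9)
= 16/2187 + 2/2187 + 1/19683
= 163/19683

163/19683


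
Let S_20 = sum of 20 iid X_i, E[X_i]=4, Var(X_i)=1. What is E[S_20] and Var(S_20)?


E[S_n] = n*mu = 20*4 = 80
Var(S_n) = n*sigma^2 = 20*1 = 20

E[S_20]=80, Var(S_20)=20


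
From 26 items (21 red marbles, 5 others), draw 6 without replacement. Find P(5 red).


P(X=5) = C(21,5)*C(5,1) / C(26,6)
= 20349*5 / 230230
= 101745/230230 = 2907/6578

2907/6578


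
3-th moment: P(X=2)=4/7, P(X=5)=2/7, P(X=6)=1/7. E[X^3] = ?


E[X^3] = sum(x^3 * P(x))
= 8*4/7 + 125*2/7 + 216*1/7
= 498/7

498/7


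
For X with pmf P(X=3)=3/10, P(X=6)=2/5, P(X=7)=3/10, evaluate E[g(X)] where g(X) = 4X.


E[4X] = sum(g(x)*P(x))
= 12*3/10 + 24*2/5 + 28*3/10
= 108/5

108/5


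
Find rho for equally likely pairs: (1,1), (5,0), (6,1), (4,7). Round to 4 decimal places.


Cov(X,Y) = -0.2500, Var(X) = 3.5000, Var(Y) = 7.6875
rho = Cov/(sqrt(VarX)*sqrt(VarY)) = -0.0482

-0.0482


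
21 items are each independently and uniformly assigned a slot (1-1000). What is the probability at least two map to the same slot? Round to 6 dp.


P(all different) = prod((1000-i)/1000 for i=0..20) = 0.809410
P(at least one match) = 1 - 0.809410 = 0.190590

0.190590


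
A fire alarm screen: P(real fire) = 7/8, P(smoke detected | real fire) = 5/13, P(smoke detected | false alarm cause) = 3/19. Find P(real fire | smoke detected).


P(A) = P(A|B)P(B) + P(A|B')P(B') = 5/13*7/8 + 3/19*1/8 = 88/247
P(B|A) = P(A|B)P(B)/P(A) = (35/104)/(88/247) = 665/704

665/704


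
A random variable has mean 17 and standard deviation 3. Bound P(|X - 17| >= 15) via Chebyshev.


k = 15/3 = 5
Chebyshev: P(|X-mu| >= k*sigma) <= 1/k^2 = 1/5^2 = 1/25

1/25


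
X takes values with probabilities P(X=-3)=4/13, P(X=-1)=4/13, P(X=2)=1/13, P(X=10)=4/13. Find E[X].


E[X] = sum(x * P(x))
= -3*4/13 - 1*4/13 + 2*1/13 + 10*4/13
= 2

2


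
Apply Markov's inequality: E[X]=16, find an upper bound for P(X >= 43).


Markov: P(X >= a) <= E[X]/a
P(X >= 43) <= 16/43

16/43


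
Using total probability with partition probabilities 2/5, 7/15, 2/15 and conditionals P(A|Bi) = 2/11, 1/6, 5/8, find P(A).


P(A) = P(A|B1)P(B1) + P(A|B2)P(B2) + P(A|B3)P(B3)
= 2/11*2/5 + 1/6*7/15 + 5/8*2/15
= 4/55 + 7/90 + 1/12 = 463/1980

463/1980


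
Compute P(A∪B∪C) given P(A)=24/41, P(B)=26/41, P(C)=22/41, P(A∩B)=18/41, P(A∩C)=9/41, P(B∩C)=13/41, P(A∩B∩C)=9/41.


P(A∪B∪C) = P(A)+P(B)+P(C) - P(AB)-P(AC)-P(BC) + P(ABC)
= 24/41+26/41+22/41 - 18/41-9/41-13/41 + 9/41
= 1

1


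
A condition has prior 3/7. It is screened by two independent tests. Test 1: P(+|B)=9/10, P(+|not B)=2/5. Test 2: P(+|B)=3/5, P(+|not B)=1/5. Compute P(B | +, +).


After test 1: P(+) = 9/10*3/7 + 2/5*4/7 = 43/70
P(B|+) = (27/70)/(43/70) = 27/43
After test 2 (use post1 as new prior): P(+) = 3/5*27/43 + 1/5*16/43 = 97/215
P(B|+,+) = (81/215)/(97/215) = 81/97

81/97


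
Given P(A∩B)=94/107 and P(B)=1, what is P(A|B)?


P(A|B) = P(A∩B)/P(B) = (94/107)/(107/107) = 94/107

94/107


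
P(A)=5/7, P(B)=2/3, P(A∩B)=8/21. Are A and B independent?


P(A)*P(B) = 5/7*2/3 = 10/21
P(A∩B) = 8/21 != 10/21, so not independent

No, A and B are not independent


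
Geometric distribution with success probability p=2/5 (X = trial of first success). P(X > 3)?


P(X > 3) = P(first 3 trials all fail) = (1-p)^3 = (3/5)^3 = 27/125

27/125


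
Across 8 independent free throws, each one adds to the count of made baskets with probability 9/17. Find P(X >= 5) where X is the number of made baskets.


P(X>=5) = P(X=5) + P(X=6) + P(X=7) + P(X=8)
= 1693052928/6975757441 + 952342272/6975757441 + 306110016/6975757441 + 43046721/6975757441
= 2994551937/6975757441

2994551937/6975757441


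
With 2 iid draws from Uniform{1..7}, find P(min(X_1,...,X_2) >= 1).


P(min >= 1) = P(all X_i >= 1) = (P(X_1 >= 1))^2
= (7/7)^2 = 1^2 = 1

1


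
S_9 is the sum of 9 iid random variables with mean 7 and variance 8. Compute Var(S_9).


By independence, Var(S_n) = n*Var(X_1) = 9*8 = 72

72


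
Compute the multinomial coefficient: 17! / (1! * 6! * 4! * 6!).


17! = 355687428096000
Denominator: 1!=1 * 6!=720 * 4!=24 * 6!=720
Coefficient = 355687428096000 / 12441600 = 28588560

28588560


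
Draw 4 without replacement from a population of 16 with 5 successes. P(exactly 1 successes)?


P(X=1) = C(5,1)*C(11,3) / C(16,4)
= 5*165 / 1820
= 825/1820 = 165/364

165/364


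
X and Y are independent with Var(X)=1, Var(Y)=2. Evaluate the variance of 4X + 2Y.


Independence => Cov(X,Y)=0
Var(4X + 2Y) = 4^2*Var(X) + 2^2*Var(Y)
= 16*1 + 4*2 = 24

24


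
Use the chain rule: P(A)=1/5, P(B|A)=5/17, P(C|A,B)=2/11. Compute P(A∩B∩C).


P(A∩B∩C) = P(A) * P(B|A) * P(C|A∩B)
= 1/5 * 5/17 * 2/11
= 1/17 * 2/11 = 2/187

2/187


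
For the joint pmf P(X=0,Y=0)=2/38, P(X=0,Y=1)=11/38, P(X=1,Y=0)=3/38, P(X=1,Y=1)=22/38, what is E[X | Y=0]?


P(Y=0) = 5/38
E[X|Y=0] = (0*2 + 1*3)/5 = 3/5

3/5


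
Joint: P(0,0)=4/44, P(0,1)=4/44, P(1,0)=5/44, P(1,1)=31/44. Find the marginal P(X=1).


P(X=1) = P(1,0)+P(1,1) = 5/44 + 31/44 = 36/44 = 9/11

9/11


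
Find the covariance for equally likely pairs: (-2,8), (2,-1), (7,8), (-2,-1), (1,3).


E[X]=6/5, E[Y]=17/5, E[XY]=43/5
Cov(X,Y) = E[XY] - E[X]E[Y] = 43/5 - 6/5*17/5 = 113/25

113/25


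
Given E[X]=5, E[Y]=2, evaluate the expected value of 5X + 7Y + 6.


E[5X + 7Y + 6] = 5*E[X] + 7*E[Y] + 6
= (5)*(5) + (7)*(2) + (6)
= 25 + 14 + 6 = 45

45


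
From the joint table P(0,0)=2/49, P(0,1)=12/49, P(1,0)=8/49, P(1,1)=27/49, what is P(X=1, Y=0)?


Read from table: P(X=1, Y=0) = 8/49

8/49


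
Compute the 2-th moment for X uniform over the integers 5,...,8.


E[X^2] = (1/4) * sum(x^2 for x=5..8)
= 174/4 = 87/2

87/2


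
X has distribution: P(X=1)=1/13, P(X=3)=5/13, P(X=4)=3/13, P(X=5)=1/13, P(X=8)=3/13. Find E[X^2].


E[X^2] = sum(g(x)*P(x))
= 1*1/13 + 9*5/13 + 16*3/13 + 25*1/13 + 64*3/13
= 311/13

311/13


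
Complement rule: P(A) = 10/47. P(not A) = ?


P(A') = 1 - P(A) = 1 - 10/47 = 37/47

37/47


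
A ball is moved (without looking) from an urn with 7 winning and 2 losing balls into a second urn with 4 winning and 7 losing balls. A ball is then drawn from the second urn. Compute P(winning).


P(transfer winning) = 7/9; P(transfer losing) = 2/9
If winning transferred: Urn II has 5 winning of 12, so P(winning|winning moved) = 5/12
If losing transferred: Urn II has 4 winning of 12, so P(winning|losing moved) = 1/3
By total probability: P(winning) = 7/9*5/12 + 2/9*1/3 = 43/108

43/108


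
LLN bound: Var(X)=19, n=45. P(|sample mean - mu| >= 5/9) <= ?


Var(Xbar) = Var(X)/n = 19/45
Chebyshev: P(|Xbar-mu| >= 5/9) <= Var(Xbar)/(5/9)^2 = (19/45)/(25/81) = 171/125
Bound exceeds 1, so trivial bound: 1

1


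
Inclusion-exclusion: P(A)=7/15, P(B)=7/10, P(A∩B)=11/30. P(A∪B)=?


P(A∪B) = P(A) + P(B) - P(A∩B)
= 7/15 + 7/10 - 11/30 = 4/5

4/5


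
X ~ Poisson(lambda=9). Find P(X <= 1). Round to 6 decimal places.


P(X<=1) = e^(-9)*9^0/0! + e^(-9)*9^1/1!
≈ 0.0001234098 + 0.0011106882
= 0.0012340980
≈ 0.001234

0.001234


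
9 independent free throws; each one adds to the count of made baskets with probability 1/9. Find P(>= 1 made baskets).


P(at least one) = 1 - P(none)
P(none) = (1 - 1/9)^9 = (8/9)^9 = 134217728/387420489
P(at least one) = 1 - 134217728/387420489 = 253202761/387420489

253202761/387420489


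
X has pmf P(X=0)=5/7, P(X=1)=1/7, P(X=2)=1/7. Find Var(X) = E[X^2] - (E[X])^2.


E[X] = 3/7, E[X^2] = 5/7
Var(X) = E[X^2] - (E[X])^2 = 5/7 - (3/7)^2 = 26/49

26/49


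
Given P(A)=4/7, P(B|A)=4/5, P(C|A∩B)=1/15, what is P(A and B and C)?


P(A∩B∩C) = P(A) * P(B|A) * P(C|A∩B)
= 4/7 * 4/5 * 1/15
= 16/35 * 1/15 = 16/525

16/525


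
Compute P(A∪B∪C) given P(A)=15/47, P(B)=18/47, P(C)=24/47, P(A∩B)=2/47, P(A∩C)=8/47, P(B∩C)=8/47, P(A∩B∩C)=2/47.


P(A∪B∪C) = P(A)+P(B)+P(C) - P(AB)-P(AC)-P(BC) + P(ABC)
= 15/47+18/47+24/47 - 2/47-8/47-8/47 + 2/47
= 41/47

41/47


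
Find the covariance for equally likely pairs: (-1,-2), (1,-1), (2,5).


E[X]=2/3, E[Y]=2/3, E[XY]=11/3
Cov(X,Y) = E[XY] - E[X]E[Y] = 11/3 - 2/3*2/3 = 29/9

29/9


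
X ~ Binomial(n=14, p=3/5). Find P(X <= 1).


P(X<=1) = P(X=0) + P(X=1)
= 16384/6103515625 + 344064/6103515625
= 360448/6103515625

360448/6103515625


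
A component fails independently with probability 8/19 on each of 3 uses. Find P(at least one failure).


P(at least one) = 1 - P(none)
P(none) = (1 - 8/19)^3 = (11/19)^3 = 1331/6859
P(at least one) = 1 - 1331/6859 = 5528/6859

5528/6859


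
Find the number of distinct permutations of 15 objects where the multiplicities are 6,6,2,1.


15! = 1307674368000
Denominator: 6!=720 * 6!=720 * 2!=2 * 1!=1
Coefficient = 1307674368000 / 1036800 = 1261260

1261260


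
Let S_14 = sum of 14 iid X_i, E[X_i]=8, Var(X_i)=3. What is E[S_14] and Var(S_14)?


E[S_n] = n*mu = 14*8 = 112
Var(S_n) = n*sigma^2 = 14*3 = 42

E[S_14]=112, Var(S_14)=42


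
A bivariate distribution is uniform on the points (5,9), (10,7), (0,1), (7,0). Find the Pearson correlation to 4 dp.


Cov(X,Y) = 5.3750, Var(X) = 13.2500, Var(Y) = 14.6875
rho = Cov/(sqrt(VarX)*sqrt(VarY)) = 0.3853

0.3853


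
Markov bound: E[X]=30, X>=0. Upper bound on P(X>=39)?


Markov: P(X >= a) <= E[X]/a
P(X >= 39) <= 30/39 = 10/13

10/13


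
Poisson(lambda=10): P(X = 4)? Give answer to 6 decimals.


P(X=4) = e^(-10) * 10^4 / 4!
≈ 0.00004539992976 * 10000 / 24
≈ 0.018917

0.018917


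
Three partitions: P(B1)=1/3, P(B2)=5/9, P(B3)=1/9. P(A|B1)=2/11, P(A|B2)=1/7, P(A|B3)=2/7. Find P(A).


P(A) = P(A|B1)P(B1) + P(A|B2)P(B2) + P(A|B3)P(B3)
= 2/11*1/3 + 1/7*5/9 + 2/7*1/9
= 2/33 + 5/63 + 2/63 = 17/99

17/99


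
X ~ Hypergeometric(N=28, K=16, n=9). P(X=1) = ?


P(X=1) = C(16,1)*C(12,8) / C(28,9)
= 16*495 / 6906900
= 7920/6906900 = 12/10465

12/10465


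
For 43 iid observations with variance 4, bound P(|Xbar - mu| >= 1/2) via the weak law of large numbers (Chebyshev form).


Var(Xbar) = Var(X)/n = 4/43
Chebyshev: P(|Xbar-mu| >= 1/2) <= Var(Xbar)/(1/2)^2 = (4/43)/(1/4) = 16/43

16/43


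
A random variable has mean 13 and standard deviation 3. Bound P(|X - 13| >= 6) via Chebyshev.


k = 6/3 = 2
Chebyshev: P(|X-mu| >= k*sigma) <= 1/k^2 = 1/2^2 = 1/4

1/4


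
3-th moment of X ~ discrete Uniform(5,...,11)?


E[X^3] = (1/7) * sum(x^3 for x=5..11)
= 4256/7 = 608

608


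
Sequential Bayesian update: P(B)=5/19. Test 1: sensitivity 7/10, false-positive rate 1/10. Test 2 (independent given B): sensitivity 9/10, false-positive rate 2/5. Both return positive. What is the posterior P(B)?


After test 1: P(+) = 7/10*5/19 + 1/10*14/19 = 49/190
P(B|+) = (7/38)/(49/190) = 5/7
After test 2 (use post1 as new prior): P(+) = 9/10*5/7 + 2/5*2/7 = 53/70
P(B|+,+) = (9/14)/(53/70) = 45/53

45/53


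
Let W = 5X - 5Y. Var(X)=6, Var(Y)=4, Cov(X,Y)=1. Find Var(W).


Var(5X - 5Y) = 5^2*Var(X) + (-5)^2*Var(Y) + 2*5*(-5)*Cov(X,Y)
= 25*6 + 25*4 - 50*1
= 150 + 100 - 50 = 200

200


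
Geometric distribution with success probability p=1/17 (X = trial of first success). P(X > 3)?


P(X > 3) = P(first 3 trials all fail) = (1-p)^3 = (16/17)^3 = 4096/4913

4096/4913


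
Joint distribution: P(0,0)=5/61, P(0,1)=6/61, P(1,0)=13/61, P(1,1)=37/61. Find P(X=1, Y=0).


Read from table: P(X=1, Y=0) = 13/61

13/61


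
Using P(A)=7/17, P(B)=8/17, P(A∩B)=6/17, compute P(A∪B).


P(A∪B) = P(A) + P(B) - P(A∩B)
= 7/17 + 8/17 - 6/17 = 9/17

9/17


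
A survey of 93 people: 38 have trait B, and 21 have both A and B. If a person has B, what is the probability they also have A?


P(A|B) = P(A∩B)/P(B) = (21/93)/(38/93) = 21/38

21/38


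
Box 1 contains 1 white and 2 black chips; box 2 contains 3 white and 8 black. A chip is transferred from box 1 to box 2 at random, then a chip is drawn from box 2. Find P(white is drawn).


P(transfer white) = 1/3; P(transfer black) = 2/3
If white transferred: Urn II has 4 white of 12, so P(white|white moved) = 1/3
If black transferred: Urn II has 3 white of 12, so P(white|black moved) = 1/4
By total probability: P(white) = 1/3*1/3 + 2/3*1/4 = 5/18

5/18


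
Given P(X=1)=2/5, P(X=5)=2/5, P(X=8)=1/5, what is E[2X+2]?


E[2X+2] = sum(g(x)*P(x))
= 4*2/5 + 12*2/5 + 18*1/5
= 10

10


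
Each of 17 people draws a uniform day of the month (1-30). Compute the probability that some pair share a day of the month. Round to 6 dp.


P(all different) = prod((30-i)/30 for i=0..16) = 0.003299
P(at least one match) = 1 - 0.003299 = 0.996701

0.996701


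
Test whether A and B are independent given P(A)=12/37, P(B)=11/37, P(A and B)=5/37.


P(A)*P(B) = 12/37*11/37 = 132/1369
P(A∩B) = 5/37 != 132/1369, so not independent

No, A and B are not independent


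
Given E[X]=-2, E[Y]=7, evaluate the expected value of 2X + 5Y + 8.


E[2X + 5Y + 8] = 2*E[X] + 5*E[Y] + 8
= (2)*(-2) + (5)*(7) + (8)
= -4 + 35 + 8 = 39

39


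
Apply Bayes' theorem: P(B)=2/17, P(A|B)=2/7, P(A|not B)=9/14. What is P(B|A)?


P(A) = P(A|B)P(B) + P(A|B')P(B') = 2/7*2/17 + 9/14*15/17 = 143/238
P(B|A) = P(A|B)P(B)/P(A) = (4/119)/(143/238) = 8/143

8/143


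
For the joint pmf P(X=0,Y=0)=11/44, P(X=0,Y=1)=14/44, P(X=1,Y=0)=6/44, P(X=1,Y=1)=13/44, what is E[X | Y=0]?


P(Y=0) = 17/44
E[X|Y=0] = (0*11 + 1*6)/17 = 6/17

6/17


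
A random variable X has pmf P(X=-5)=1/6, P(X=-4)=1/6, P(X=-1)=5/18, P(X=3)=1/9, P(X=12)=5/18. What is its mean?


E[X] = sum(x * P(x))
= -5*1/6 - 4*1/6 - 1*5/18 + 3*1/9 + 12*5/18
= 17/9

17/9


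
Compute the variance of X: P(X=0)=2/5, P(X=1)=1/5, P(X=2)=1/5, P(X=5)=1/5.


E[X] = 8/5, E[X^2] = 6
Var(X) = E[X^2] - (E[X])^2 = 6 - (8/5)^2 = 86/25

86/25


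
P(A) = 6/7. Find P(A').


P(A') = 1 - P(A) = 1 - 6/7 = 1/7

1/7


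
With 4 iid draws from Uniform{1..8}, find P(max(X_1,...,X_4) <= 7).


P(max <= 7) = P(all X_i <= 7) = (P(X_1 <= 7))^4
= (7/8)^4 = 2401/4096

2401/4096


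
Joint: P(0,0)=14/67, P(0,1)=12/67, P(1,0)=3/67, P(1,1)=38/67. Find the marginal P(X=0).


P(X=0) = P(0,0)+P(0,1) = 14/67 + 12/67 = 26/67

26/67


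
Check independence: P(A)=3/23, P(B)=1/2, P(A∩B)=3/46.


P(A)*P(B) = 3/23*1/2 = 3/46
P(A∩B) = 3/46, which equals P(A)P(B), so independent

Yes, A and B are independent


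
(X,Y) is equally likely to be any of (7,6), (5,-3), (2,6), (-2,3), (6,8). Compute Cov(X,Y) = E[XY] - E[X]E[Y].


E[X]=18/5, E[Y]=4, E[XY]=81/5
Cov(X,Y) = E[XY] - E[X]E[Y] = 81/5 - 18/5*4 = 9/5

9/5


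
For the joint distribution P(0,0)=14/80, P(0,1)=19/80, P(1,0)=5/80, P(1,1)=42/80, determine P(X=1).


P(X=1) = P(1,0)+P(1,1) = 5/80 + 42/80 = 47/80

47/80


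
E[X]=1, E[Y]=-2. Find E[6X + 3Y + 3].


E[6X + 3Y + 3] = 6*E[X] + 3*E[Y] + 3
= (6)*(1) + (3)*(-2) + (3)
= 6 - 6 + 3 = 3

3


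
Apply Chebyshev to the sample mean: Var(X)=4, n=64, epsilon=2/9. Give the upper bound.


Var(Xbar) = Var(X)/n = 4/64
Chebyshev: P(|Xbar-mu| >= 2/9) <= Var(Xbar)/(2/9)^2 = (1/16)/(4/81) = 81/64
Bound exceeds 1, so trivial bound: 1

1


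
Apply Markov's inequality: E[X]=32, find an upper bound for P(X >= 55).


Markov: P(X >= a) <= E[X]/a
P(X >= 55) <= 32/55

32/55


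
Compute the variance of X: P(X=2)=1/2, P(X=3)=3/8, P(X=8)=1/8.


E[X] = 25/8, E[X^2] = 107/8
Var(X) = E[X^2] - (E[X])^2 = 107/8 - (25/8)^2 = 231/64

231/64


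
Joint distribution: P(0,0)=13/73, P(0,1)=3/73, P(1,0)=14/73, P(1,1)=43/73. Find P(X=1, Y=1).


Read from table: P(X=1, Y=1) = 43/73

43/73


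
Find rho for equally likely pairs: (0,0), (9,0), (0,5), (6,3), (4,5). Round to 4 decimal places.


Cov(X,Y) = -2.2800, Var(X) = 12.1600, Var(Y) = 5.0400
rho = Cov/(sqrt(VarX)*sqrt(VarY)) = -0.2912

-0.2912


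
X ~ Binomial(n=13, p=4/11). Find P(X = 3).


P(X=3) = C(13,3) * p^3 * (1-p)^10
= 286 * 64/1331 * 282475249/25937424601
= 470038814336/3138428376721

470038814336/3138428376721


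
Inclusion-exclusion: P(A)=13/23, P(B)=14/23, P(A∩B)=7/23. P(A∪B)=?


P(A∪B) = P(A) + P(B) - P(A∩B)
= 13/23 + 14/23 - 7/23 = 20/23

20/23


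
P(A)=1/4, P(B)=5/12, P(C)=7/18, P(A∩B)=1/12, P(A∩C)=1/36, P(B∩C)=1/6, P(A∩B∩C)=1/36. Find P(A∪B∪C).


P(A∪B∪C) = P(A)+P(B)+P(C) - P(AB)-P(AC)-P(BC) + P(ABC)
= 1/4+5/12+7/18 - 1/12-1/36-1/6 + 1/36
= 29/36

29/36


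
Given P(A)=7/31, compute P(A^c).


P(A') = 1 - P(A) = 1 - 7/31 = 24/31

24/31


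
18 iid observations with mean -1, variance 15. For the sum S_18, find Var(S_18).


By independence, Var(S_n) = n*Var(X_1) = 18*15 = 270

270


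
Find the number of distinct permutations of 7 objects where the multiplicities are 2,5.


7! = 5040
Denominator: 2!=2 * 5!=120
Coefficient = 5040 / 240 = 21

21


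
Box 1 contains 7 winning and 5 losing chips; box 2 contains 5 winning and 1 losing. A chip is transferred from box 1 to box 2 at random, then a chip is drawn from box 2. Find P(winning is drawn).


P(transfer winning) = 7/12; P(transfer losing) = 5/12
If winning transferred: Urn II has 6 winning of 7, so P(winning|winning moved) = 6/7
If losing transferred: Urn II has 5 winning of 7, so P(winning|losing moved) = 5/7
By total probability: P(winning) = 7/12*6/7 + 5/12*5/7 = 67/84

67/84


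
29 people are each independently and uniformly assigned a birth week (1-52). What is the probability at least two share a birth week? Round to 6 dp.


P(all different) = prod((52-i)/52 for i=0..28) = 0.000054
P(at least one match) = 1 - 0.000054 = 0.999946

0.999946


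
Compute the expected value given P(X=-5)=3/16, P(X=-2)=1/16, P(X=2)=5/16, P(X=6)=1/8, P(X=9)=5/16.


E[X] = sum(x * P(x))
= -5*3/16 - 2*1/16 + 2*5/16 + 6*1/8 + 9*5/16
= 25/8

25/8


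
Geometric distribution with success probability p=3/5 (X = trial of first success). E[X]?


For geometric (trials until first success), E[X] = 1/p = 1/(3/5) = 5/3

5/3


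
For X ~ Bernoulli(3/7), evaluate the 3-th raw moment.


For Bernoulli: X in {0,1}
E[X^3] = 0^3*(1-3/7) + 1^3*3/7 = 3/7

3/7


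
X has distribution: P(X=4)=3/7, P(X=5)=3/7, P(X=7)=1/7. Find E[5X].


E[5X] = sum(g(x)*P(x))
= 20*3/7 + 25*3/7 + 35*1/7
= 170/7

170/7


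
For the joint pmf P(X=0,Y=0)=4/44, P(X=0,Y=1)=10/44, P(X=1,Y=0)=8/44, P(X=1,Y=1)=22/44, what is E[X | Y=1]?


P(Y=1) = 32/44
E[X|Y=1] = (0*10 + 1*22)/32 = 22/32 = 11/16

11/16


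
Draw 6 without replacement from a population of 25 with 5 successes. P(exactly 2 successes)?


P(X=2) = C(5,2)*C(20,4) / C(25,6)
= 10*4845 / 177100
= 48450/177100 = 969/3542

969/3542


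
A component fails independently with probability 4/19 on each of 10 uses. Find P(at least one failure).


P(at least one) = 1 - P(none)
P(none) = (1 - 4/19)^10 = (15/19)^10 = 576650390625/6131066257801
P(at least one) = 1 - 576650390625/6131066257801 = 5554415867176/6131066257801

5554415867176/6131066257801


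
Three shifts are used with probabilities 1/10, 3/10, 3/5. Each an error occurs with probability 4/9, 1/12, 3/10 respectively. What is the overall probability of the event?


P(A) = P(A|B1)P(B1) + P(A|B2)P(B2) + P(A|B3)P(B3)
= 4/9*1/10 + 1/12*3/10 + 3/10*3/5
= 2/45 + 1/40 + 9/50 = 449/1800

449/1800


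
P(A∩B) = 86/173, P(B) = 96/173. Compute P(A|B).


P(A|B) = P(A∩B)/P(B) = (86/173)/(96/173) = 86/96 = 43/48

43/48


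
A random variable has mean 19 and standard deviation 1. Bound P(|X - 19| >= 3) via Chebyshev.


k = 3/1 = 3
Chebyshev: P(|X-mu| >= k*sigma) <= 1/k^2 = 1/3^2 = 1/9

1/9


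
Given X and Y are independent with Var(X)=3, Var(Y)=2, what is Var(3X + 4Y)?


Independence => Cov(X,Y)=0
Var(3X + 4Y) = 3^2*Var(X) + 4^2*Var(Y)
= 9*3 + 16*2 = 59

59


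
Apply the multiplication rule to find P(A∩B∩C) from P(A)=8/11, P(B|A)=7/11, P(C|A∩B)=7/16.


P(A∩B∩C) = P(A) * P(B|A) * P(C|A∩B)
= 8/11 * 7/11 * 7/16
= 56/121 * 7/16 = 49/242

49/242


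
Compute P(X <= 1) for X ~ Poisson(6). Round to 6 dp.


P(X<=1) = e^(-6)*6^0/0! + e^(-6)*6^1/1!
≈ 0.0024787522 + 0.0148725131
= 0.0173512653
≈ 0.017351

0.017351


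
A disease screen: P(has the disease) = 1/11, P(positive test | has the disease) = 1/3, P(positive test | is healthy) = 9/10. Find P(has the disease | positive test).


P(A) = P(A|B)P(B) + P(A|B')P(B') = 1/3*1/11 + 9/10*10/11 = 28/33
P(B|A) = P(A|B)P(B)/P(A) = (1/33)/(28/33) = 1/28

1/28


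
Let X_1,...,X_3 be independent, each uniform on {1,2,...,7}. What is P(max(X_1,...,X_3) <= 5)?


P(max <= 5) = P(all X_i <= 5) = (P(X_1 <= 5))^3
= (5/7)^3 = 125/343

125/343


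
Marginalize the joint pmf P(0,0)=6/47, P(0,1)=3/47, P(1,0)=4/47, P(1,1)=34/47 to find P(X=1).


P(X=1) = P(1,0)+P(1,1) = 4/47 + 34/47 = 38/47

38/47


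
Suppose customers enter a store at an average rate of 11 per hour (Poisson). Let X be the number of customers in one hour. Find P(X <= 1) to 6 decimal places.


P(X<=1) = e^(-11)*11^0/0! + e^(-11)*11^1/1!
≈ 0.0000167017 + 0.0001837187
= 0.0002004204
≈ 0.000200

0.000200


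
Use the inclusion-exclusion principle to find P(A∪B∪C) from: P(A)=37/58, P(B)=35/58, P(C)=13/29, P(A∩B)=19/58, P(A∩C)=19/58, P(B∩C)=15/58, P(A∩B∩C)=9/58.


P(A∪B∪C) = P(A)+P(B)+P(C) - P(AB)-P(AC)-P(BC) + P(ABC)
= 37/58+35/58+13/29 - 19/58-19/58-15/58 + 9/58
= 27/29

27/29


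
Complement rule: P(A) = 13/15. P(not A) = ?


P(A') = 1 - P(A) = 1 - 13/15 = 2/15

2/15


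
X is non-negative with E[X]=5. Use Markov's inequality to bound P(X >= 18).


Markov: P(X >= a) <= E[X]/a
P(X >= 18) <= 5/18

5/18


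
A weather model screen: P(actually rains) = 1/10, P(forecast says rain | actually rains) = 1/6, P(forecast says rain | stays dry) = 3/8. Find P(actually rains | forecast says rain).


P(A) = P(A|B)P(B) + P(A|B')P(B') = 1/6*1/10 + 3/8*9/10 = 17/48
P(B|A) = P(A|B)P(B)/P(A) = (1/60)/(17/48) = 4/85

4/85


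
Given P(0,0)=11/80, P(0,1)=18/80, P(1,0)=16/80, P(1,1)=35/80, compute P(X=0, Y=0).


Read from table: P(X=0, Y=0) = 11/80

11/80


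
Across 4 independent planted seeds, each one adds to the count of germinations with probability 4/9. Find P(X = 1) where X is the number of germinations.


P(X=1) = C(4,1) * p^1 * (1-p)^3
= 4 * 4/9 * 125/729
= 2000/6561

2000/6561


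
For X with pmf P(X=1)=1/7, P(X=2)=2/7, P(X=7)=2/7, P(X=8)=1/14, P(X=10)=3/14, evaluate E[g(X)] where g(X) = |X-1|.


E[|X-1|] = sum(g(x)*P(x))
= 0*1/7 + 1*2/7 + 6*2/7 + 7*1/14 + 9*3/14
= 31/7

31/7


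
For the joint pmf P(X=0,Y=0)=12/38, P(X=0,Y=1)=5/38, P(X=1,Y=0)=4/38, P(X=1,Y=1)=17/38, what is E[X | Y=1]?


P(Y=1) = 22/38
E[X|Y=1] = (0*5 + 1*17)/22 = 17/22

17/22


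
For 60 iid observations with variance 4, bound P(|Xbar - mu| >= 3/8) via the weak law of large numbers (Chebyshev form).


Var(Xbar) = Var(X)/n = 4/60
Chebyshev: P(|Xbar-mu| >= 3/8) <= Var(Xbar)/(3/8)^2 = (1/15)/(9/64) = 64/135

64/135


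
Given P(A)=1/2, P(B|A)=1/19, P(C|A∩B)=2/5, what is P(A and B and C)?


P(A∩B∩C) = P(A) * P(B|A) * P(C|A∩B)
= 1/2 * 1/19 * 2/5
= 1/38 * 2/5 = 1/95

1/95


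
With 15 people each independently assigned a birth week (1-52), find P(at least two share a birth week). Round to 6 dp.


P(all different) = prod((52-i)/52 for i=0..14) = 0.106626
P(at least one match) = 1 - 0.106626 = 0.893374

0.893374


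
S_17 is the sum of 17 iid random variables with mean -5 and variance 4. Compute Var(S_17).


By independence, Var(S_n) = n*Var(X_1) = 17*4 = 68

68


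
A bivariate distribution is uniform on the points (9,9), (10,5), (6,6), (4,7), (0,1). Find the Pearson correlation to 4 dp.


Cov(X,Y) = 6.5200, Var(X) = 12.9600, Var(Y) = 7.0400
rho = Cov/(sqrt(VarX)*sqrt(VarY)) = 0.6826

0.6826


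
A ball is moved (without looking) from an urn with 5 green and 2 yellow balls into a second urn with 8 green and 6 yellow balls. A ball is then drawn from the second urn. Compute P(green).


P(transfer green) = 5/7; P(transfer yellow) = 2/7
If green transferred: Urn II has 9 green of 15, so P(green|green moved) = 3/5
If yellow transferred: Urn II has 8 green of 15, so P(green|yellow moved) = 8/15
By total probability: P(green) = 5/7*3/5 + 2/7*8/15 = 61/105

61/105


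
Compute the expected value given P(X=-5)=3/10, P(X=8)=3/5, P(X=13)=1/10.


E[X] = sum(x * P(x))
= -5*3/10 + 8*3/5 + 13*1/10
= 23/5

23/5


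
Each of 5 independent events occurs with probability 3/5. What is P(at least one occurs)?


P(at least one) = 1 - P(none)
P(none) = (1 - 3/5)^5 = (2/5)^5 = 32/3125
P(at least one) = 1 - 32/3125 = 3093/3125

3093/3125


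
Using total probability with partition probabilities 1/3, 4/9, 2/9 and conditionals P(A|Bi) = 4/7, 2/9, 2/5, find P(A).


P(A) = P(A|B1)P(B1) + P(A|B2)P(B2) + P(A|B3)P(B3)
= 4/7*1/3 + 2/9*4/9 + 2/5*2/9
= 4/21 + 8/81 + 4/45 = 1072/2835

1072/2835


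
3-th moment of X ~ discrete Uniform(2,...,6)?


E[X^3] = (1/5) * sum(x^3 for x=2..6)
= 440/5 = 88

88


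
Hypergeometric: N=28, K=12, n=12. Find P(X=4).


P(X=4) = C(12,4)*C(16,8) / C(28,12)
= 495*12870 / 30421755
= 6370650/30421755 = 10890/52003

10890/52003


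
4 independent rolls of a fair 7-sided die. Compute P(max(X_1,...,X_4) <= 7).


P(max <= 7) = P(all X_i <= 7) = (P(X_1 <= 7))^4
= (7/7)^4 = 1^4 = 1

1


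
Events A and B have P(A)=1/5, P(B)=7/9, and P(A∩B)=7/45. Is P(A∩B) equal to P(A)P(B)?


P(A)*P(B) = 1/5*7/9 = 7/45
P(A∩B) = 7/45, which equals P(A)P(B), so independent

Yes, A and B are independent


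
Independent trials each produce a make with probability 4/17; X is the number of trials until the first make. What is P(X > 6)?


P(X > 6) = P(first 6 trials all fail) = (1-p)^6 = (13/17)^6 = 4826809/24137569

4826809/24137569


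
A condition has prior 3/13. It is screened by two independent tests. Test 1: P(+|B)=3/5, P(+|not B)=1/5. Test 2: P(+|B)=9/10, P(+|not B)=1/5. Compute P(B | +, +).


After test 1: P(+) = 3/5*3/13 + 1/5*10/13 = 19/65
P(B|+) = (9/65)/(19/65) = 9/19
After test 2 (use post1 as new prior): P(+) = 9/10*9/19 + 1/5*10/19 = 101/190
P(B|+,+) = (81/190)/(101/190) = 81/101

81/101


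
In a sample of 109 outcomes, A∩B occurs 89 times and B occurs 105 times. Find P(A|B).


P(A|B) = P(A∩B)/P(B) = (89/109)/(105/109) = 89/105

89/105


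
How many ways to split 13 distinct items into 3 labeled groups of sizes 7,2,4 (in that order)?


13! = 6227020800
Denominator: 7!=5040 * 2!=2 * 4!=24
Coefficient = 6227020800 / 241920 = 25740

25740


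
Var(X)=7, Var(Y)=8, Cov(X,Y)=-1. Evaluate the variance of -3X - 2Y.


Var(-3X - 2Y) = (-3)^2*Var(X) + (-2)^2*Var(Y) + 2*(-3)*(-2)*Cov(X,Y)
= 9*7 + 4*8 + 12*(-1)
= 63 + 32 - 12 = 83

83


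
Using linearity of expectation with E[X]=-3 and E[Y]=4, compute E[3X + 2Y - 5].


E[3X + 2Y - 5] = 3*E[X] + 2*E[Y] - 5
= (3)*(-3) + (2)*(4) + (-5)
= -9 + 8 - 5 = -6

-6


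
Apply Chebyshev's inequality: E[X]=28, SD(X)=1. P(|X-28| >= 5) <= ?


k = 5/1 = 5
Chebyshev: P(|X-mu| >= k*sigma) <= 1/k^2 = 1/5^2 = 1/25

1/25


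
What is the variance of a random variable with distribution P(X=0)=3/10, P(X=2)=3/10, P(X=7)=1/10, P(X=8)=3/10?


E[X] = 37/10, E[X^2] = 253/10
Var(X) = E[X^2] - (E[X])^2 = 253/10 - (37/10)^2 = 1161/100

1161/100


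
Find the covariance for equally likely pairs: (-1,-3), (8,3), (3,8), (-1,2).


E[X]=9/4, E[Y]=5/2, E[XY]=49/4
Cov(X,Y) = E[XY] - E[X]E[Y] = 49/4 - 9/4*5/2 = 53/8

53/8


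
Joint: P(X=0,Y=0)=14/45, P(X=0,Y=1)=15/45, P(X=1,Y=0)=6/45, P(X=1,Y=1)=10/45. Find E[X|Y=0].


P(Y=0) = 20/45
E[X|Y=0] = (0*14 + 1*6)/20 = 6/20 = 3/10

3/10


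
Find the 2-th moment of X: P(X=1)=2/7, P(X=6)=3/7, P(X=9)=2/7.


E[X^2] = sum(x^2 * P(x))
= 1*2/7 + 36*3/7 + 81*2/7
= 272/7

272/7


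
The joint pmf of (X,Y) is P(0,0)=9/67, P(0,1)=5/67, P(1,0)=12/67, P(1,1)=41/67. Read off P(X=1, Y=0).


Read from table: P(X=1, Y=0) = 12/67

12/67


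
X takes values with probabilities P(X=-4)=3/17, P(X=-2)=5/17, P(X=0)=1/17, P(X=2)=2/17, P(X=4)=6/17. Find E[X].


E[X] = sum(x * P(x))
= -4*3/17 - 2*5/17 + 0*1/17 + 2*2/17 + 4*6/17
= 6/17

6/17


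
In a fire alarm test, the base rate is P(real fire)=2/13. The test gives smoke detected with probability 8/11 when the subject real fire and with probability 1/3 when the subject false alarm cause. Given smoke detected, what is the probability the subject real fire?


P(A) = P(A|B)P(B) + P(A|B')P(B') = 8/11*2/13 + 1/3*11/13 = 13/33
P(B|A) = P(A|B)P(B)/P(A) = (16/143)/(13/33) = 48/169

48/169


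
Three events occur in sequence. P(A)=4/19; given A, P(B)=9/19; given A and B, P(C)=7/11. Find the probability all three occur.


P(A∩B∩C) = P(A) * P(B|A) * P(C|A∩B)
= 4/19 * 9/19 * 7/11
= 36/361 * 7/11 = 252/3971

252/3971


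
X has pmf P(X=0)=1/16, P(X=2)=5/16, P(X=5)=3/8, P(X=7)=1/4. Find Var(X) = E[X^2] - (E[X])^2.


E[X] = 17/4, E[X^2] = 183/8
Var(X) = E[X^2] - (E[X])^2 = 183/8 - (17/4)^2 = 77/16

77/16


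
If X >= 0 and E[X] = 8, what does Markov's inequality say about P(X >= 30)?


Markov: P(X >= a) <= E[X]/a
P(X >= 30) <= 8/30 = 4/15

4/15


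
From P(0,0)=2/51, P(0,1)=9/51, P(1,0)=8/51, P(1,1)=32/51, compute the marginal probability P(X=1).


P(X=1) = P(1,0)+P(1,1) = 8/51 + 32/51 = 40/51

40/51


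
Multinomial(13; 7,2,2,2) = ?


13! = 6227020800
Denominator: 7!=5040 * 2!=2 * 2!=2 * 2!=2
Coefficient = 6227020800 / 40320 = 154440

154440


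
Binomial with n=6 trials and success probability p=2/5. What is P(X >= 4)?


P(X>=4) = P(X=4) + P(X=5) + P(X=6)
= 432/3125 + 576/15625 + 64/15625
= 112/625

112/625


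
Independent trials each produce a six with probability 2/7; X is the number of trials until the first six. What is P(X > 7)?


P(X > 7) = P(first 7 trials all fail) = (1-p)^7 = (5/7)^7 = 78125/823543

78125/823543


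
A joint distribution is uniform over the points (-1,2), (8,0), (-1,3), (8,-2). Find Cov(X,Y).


E[X]=7/2, E[Y]=3/4, E[XY]=-21/4
Cov(X,Y) = E[XY] - E[X]E[Y] = -21/4 - 7/2*3/4 = -63/8

-63/8


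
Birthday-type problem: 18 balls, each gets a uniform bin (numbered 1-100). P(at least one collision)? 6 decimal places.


P(all different) = prod((100-i)/100 for i=0..17) = 0.196326
P(at least one match) = 1 - 0.196326 = 0.803674

0.803674


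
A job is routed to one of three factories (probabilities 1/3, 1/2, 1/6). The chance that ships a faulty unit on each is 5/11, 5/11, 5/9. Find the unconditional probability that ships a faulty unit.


P(A) = P(A|B1)P(B1) + P(A|B2)P(B2) + P(A|B3)P(B3)
= 5/11*1/3 + 5/11*1/2 + 5/9*1/6
= 5/33 + 5/22 + 5/54 = 140/297

140/297


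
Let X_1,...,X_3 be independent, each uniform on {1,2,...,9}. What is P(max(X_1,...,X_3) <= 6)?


P(max <= 6) = P(all X_i <= 6) = (P(X_1 <= 6))^3
= (6/9)^3 = (2/3)^3 = 8/27

8/27


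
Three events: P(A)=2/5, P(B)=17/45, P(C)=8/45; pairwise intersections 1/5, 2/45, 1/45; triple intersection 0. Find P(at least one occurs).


P(A∪B∪C) = P(A)+P(B)+P(C) - P(AB)-P(AC)-P(BC) + P(ABC)
= 2/5+17/45+8/45 - 1/5-2/45-1/45 + 0
= 31/45

31/45


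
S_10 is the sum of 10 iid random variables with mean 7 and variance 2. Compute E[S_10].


E[S_n] = n*E[X_1] = 10*7 = 70

70


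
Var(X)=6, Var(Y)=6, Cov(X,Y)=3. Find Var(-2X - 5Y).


Var(-2X - 5Y) = (-2)^2*Var(X) + (-5)^2*Var(Y) + 2*(-2)*(-5)*Cov(X,Y)
= 4*6 + 25*6 + 20*3
= 24 + 150 + 60 = 234

234


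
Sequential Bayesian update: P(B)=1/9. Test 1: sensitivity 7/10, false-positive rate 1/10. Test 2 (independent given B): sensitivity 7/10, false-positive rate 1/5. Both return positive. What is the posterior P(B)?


After test 1: P(+) = 7/10*1/9 + 1/10*8/9 = 1/6
P(B|+) = (7/90)/(1/6) = 7/15
After test 2 (use post1 as new prior): P(+) = 7/10*7/15 + 1/5*8/15 = 13/30
P(B|+,+) = (49/150)/(13/30) = 49/65

49/65


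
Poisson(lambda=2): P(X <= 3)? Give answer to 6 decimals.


P(X<=3) = e^(-2)*2^0/0! + e^(-2)*2^1/1! + e^(-2)*2^2/2! + e^(-2)*2^3/3!
≈ 0.1353352832 + 0.2706705665 + 0.2706705665 + 0.1804470443
= 0.8571234605
≈ 0.857123

0.857123


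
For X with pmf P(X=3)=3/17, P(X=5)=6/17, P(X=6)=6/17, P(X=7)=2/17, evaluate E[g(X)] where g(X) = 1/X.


E[1/X] = sum(g(x)*P(x))
= 1/3*3/17 + 1/5*6/17 + 1/6*6/17 + 1/7*2/17
= 122/595

122/595


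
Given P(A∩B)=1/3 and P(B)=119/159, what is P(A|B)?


P(A|B) = P(A∩B)/P(B) = (53/159)/(119/159) = 53/119

53/119


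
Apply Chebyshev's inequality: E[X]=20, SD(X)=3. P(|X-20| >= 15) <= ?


k = 15/3 = 5
Chebyshev: P(|X-mu| >= k*sigma) <= 1/k^2 = 1/5^2 = 1/25

1/25


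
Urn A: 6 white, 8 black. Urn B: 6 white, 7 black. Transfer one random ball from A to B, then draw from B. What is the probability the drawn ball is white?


P(transfer white) = 6/14 = 3/7; P(transfer black) = 4/7
If white transferred: Urn II has 7 white of 14, so P(white|white moved) = 1/2
If black transferred: Urn II has 6 white of 14, so P(white|black moved) = 3/7
By total probability: P(white) = 3/7*1/2 + 4/7*3/7 = 45/98

45/98


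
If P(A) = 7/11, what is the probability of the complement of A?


P(A') = 1 - P(A) = 1 - 7/11 = 4/11

4/11


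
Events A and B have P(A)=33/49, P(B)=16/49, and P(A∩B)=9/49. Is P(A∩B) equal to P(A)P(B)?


P(A)*P(B) = 33/49*16/49 = 528/2401
P(A∩B) = 9/49 != 528/2401, so not independent

No, A and B are not independent
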